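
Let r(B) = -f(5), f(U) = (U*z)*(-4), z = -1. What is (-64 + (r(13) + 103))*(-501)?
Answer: -9519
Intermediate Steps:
f(U) = 4*U (f(U) = (U*(-1))*(-4) = -U*(-4) = 4*U)
r(B) = -20 (r(B) = -4*5 = -1*20 = -20)
(-64 + (r(13) + 103))*(-501) = (-64 + (-20 + 103))*(-501) = (-64 + 83)*(-501) = 19*(-501) = -9519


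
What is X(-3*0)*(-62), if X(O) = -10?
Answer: 620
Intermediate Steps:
X(-3*0)*(-62) = -10*(-62) = 620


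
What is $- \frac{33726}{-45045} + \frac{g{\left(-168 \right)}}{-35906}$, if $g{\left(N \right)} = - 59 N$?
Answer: $\frac{127286}{269295} \approx 0.47266$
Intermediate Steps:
$- \frac{33726}{-45045} + \frac{g{\left(-168 \right)}}{-35906} = - \frac{33726}{-45045} + \frac{\left(-59\right) \left(-168\right)}{-35906} = \left(-33726\right) \left(- \frac{1}{45045}\right) + 9912 \left(- \frac{1}{35906}\right) = \frac{146}{195} - \frac{4956}{17953} = \frac{127286}{269295}$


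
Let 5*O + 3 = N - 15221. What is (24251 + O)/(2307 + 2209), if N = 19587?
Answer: 62809/11290 ≈ 5.5632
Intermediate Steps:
O = 4363/5 (O = -⅗ + (19587 - 15221)/5 = -⅗ + (⅕)*4366 = -⅗ + 4366/5 = 4363/5 ≈ 872.60)
(24251 + O)/(2307 + 2209) = (24251 + 4363/5)/(2307 + 2209) = (125618/5)/4516 = (125618/5)*(1/4516) = 62809/11290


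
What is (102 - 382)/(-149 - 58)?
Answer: 280/207 ≈ 1.3527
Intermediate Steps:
(102 - 382)/(-149 - 58) = -280/(-207) = -280*(-1/207) = 280/207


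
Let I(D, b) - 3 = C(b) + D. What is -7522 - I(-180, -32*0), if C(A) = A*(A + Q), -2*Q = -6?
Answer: -7345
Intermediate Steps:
Q = 3 (Q = -1/2*(-6) = 3)
C(A) = A*(3 + A) (C(A) = A*(A + 3) = A*(3 + A))
I(D, b) = 3 + D + b*(3 + b) (I(D, b) = 3 + (b*(3 + b) + D) = 3 + (D + b*(3 + b)) = 3 + D + b*(3 + b))
-7522 - I(-180, -32*0) = -7522 - (3 - 180 + (-32*0)*(3 - 32*0)) = -7522 - (3 - 180 + 0*(3 + 0)) = -7522 - (3 - 180 + 0*3) = -7522 - (3 - 180 + 0) = -7522 - 1*(-177) = -7522 + 177 = -7345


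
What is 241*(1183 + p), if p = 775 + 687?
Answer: 637445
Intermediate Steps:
p = 1462
241*(1183 + p) = 241*(1183 + 1462) = 241*2645 = 637445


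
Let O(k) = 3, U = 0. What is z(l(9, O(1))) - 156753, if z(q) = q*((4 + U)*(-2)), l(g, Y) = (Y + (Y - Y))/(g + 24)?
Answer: -1724291/11 ≈ -1.5675e+5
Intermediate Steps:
l(g, Y) = Y/(24 + g) (l(g, Y) = (Y + 0)/(24 + g) = Y/(24 + g))
z(q) = -8*q (z(q) = q*((4 + 0)*(-2)) = q*(4*(-2)) = q*(-8) = -8*q)
z(l(9, O(1))) - 156753 = -24/(24 + 9) - 156753 = -24/33 - 156753 = -8*1/11 - 156753 = -8/11 - 156753 = -1724291/11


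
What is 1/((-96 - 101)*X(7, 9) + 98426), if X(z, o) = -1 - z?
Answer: 1/100002 ≈ 9.9998e-6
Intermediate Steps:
1/((-96 - 101)*X(7, 9) + 98426) = 1/((-96 - 101)*(-1 - 1*7) + 98426) = 1/(-197*(-1 - 7) + 98426) = 1/(-197*(-8) + 98426) = 1/(1576 + 98426) = 1/100002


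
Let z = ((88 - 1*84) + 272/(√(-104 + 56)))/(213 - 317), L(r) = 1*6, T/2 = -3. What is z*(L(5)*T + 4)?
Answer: 16/13 - 272*I*√3/39 ≈ 1.2308 - 12.08*I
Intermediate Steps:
T = -6 (T = 2*(-3) = -6)
L(r) = 6
z = -1/26 + 17*I*√3/78 (z = ((88 - 84) + 272/(√(-48)))/(-104) = (4 + 272/((4*I*√3)))*(-1/104) = (4 + 272*(-I*√3/12))*(-1/104) = (4 - 68*I*√3/3)*(-1/104) = -1/26 + 17*I*√3/78 ≈ -0.038462 + 0.3775*I)
z*(L(5)*T + 4) = (-1/26 + 17*I*√3/78)*(6*(-6) + 4) = (-1/26 + 17*I*√3/78)*(-36 + 4) = (-1/26 + 17*I*√3/78)*(-32) = 16/13 - 272*I*√3/39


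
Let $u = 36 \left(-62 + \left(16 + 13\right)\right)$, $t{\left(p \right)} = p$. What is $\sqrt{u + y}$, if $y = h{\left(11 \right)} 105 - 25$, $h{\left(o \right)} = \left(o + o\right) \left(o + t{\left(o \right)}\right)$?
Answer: $\sqrt{49607} \approx 222.73$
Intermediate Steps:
$h{\left(o \right)} = 4 o^{2}$ ($h{\left(o \right)} = \left(o + o\right) \left(o + o\right) = 2 o 2 o = 4 o^{2}$)
$y = 50795$ ($y = 4 \cdot 11^{2} \cdot 105 - 25 = 4 \cdot 121 \cdot 105 - 25 = 484 \cdot 105 - 25 = 50820 - 25 = 50795$)
$u = -1188$ ($u = 36 \left(-62 + 29\right) = 36 \left(-33\right) = -1188$)
$\sqrt{u + y} = \sqrt{-1188 + 50795} = \sqrt{49607}$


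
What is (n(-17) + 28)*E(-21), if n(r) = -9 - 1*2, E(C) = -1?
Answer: -17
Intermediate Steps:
n(r) = -11 (n(r) = -9 - 2 = -11)
(n(-17) + 28)*E(-21) = (-11 + 28)*(-1) = 17*(-1) = -17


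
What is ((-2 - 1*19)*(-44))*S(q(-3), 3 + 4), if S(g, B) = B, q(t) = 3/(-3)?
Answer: 6468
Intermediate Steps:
q(t) = -1 (q(t) = 3*(-⅓) = -1)
((-2 - 1*19)*(-44))*S(q(-3), 3 + 4) = ((-2 - 1*19)*(-44))*(3 + 4) = ((-2 - 19)*(-44))*7 = -21*(-44)*7 = 924*7 = 6468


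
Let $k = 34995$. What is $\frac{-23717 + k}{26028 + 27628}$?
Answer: $\frac{5639}{26828} \approx 0.21019$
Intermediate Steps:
$\frac{-23717 + k}{26028 + 27628} = \frac{-23717 + 34995}{26028 + 27628} = \frac{11278}{53656} = 11278 \cdot \frac{1}{53656} = \frac{5639}{26828}$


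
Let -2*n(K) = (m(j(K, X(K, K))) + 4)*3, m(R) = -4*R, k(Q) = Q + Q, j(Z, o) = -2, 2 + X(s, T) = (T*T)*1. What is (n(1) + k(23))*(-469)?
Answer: -13132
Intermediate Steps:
X(s, T) = -2 + T² (X(s, T) = -2 + (T*T)*1 = -2 + T²*1 = -2 + T²)
k(Q) = 2*Q
n(K) = -18 (n(K) = -(-4*(-2) + 4)*3/2 = -(8 + 4)*3/2 = -6*3 = -½*36 = -18)
(n(1) + k(23))*(-469) = (-18 + 2*23)*(-469) = (-18 + 46)*(-469) = 28*(-469) = -13132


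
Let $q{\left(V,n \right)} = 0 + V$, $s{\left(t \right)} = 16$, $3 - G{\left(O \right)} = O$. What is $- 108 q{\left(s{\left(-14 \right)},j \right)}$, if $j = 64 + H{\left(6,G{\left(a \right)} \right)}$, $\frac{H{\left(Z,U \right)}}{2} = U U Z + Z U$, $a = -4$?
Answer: $-1728$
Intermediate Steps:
$G{\left(O \right)} = 3 - O$
$H{\left(Z,U \right)} = 2 U Z + 2 Z U^{2}$ ($H{\left(Z,U \right)} = 2 \left(U U Z + Z U\right) = 2 \left(U^{2} Z + U Z\right) = 2 \left(Z U^{2} + U Z\right) = 2 \left(U Z + Z U^{2}\right) = 2 U Z + 2 Z U^{2}$)
$j = 736$ ($j = 64 + 2 \left(3 - -4\right) 6 \left(1 + \left(3 - -4\right)\right) = 64 + 2 \left(3 + 4\right) 6 \left(1 + \left(3 + 4\right)\right) = 64 + 2 \cdot 7 \cdot 6 \left(1 + 7\right) = 64 + 2 \cdot 7 \cdot 6 \cdot 8 = 64 + 672 = 736$)
$q{\left(V,n \right)} = V$
$- 108 q{\left(s{\left(-14 \right)},j \right)} = \left(-108\right) 16 = -1728$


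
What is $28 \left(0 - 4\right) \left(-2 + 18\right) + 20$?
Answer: $-1772$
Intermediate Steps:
$28 \left(0 - 4\right) \left(-2 + 18\right) + 20 = 28 \left(\left(-4\right) 16\right) + 20 = 28 \left(-64\right) + 20 = -1792 + 20 = -1772$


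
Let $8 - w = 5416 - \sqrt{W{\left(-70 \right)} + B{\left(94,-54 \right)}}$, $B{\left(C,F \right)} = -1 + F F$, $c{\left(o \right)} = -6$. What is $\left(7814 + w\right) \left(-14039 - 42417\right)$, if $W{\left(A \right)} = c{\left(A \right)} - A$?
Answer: $-135833136 - 169368 \sqrt{331} \approx -1.3891 \cdot 10^{8}$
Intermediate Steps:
$B{\left(C,F \right)} = -1 + F^{2}$
$W{\left(A \right)} = -6 - A$
$w = -5408 + 3 \sqrt{331}$ ($w = 8 - \left(5416 - \sqrt{\left(-6 - -70\right) - \left(1 - \left(-54\right)^{2}\right)}\right) = 8 - \left(5416 - \sqrt{\left(-6 + 70\right) + \left(-1 + 2916\right)}\right) = 8 - \left(5416 - \sqrt{64 + 2915}\right) = 8 - \left(5416 - \sqrt{2979}\right) = 8 - \left(5416 - 3 \sqrt{331}\right) = -5408 + 3 \sqrt{331} \approx -5353.4$)
$\left(7814 + w\right) \left(-14039 - 42417\right) = \left(7814 - \left(5408 - 3 \sqrt{331}\right)\right) \left(-14039 - 42417\right) = \left(2406 + 3 \sqrt{331}\right) \left(-56456\right) = -135833136 - 169368 \sqrt{331}$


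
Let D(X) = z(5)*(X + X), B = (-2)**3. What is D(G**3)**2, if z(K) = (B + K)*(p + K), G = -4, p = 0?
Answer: 3686400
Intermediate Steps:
B = -8
z(K) = K*(-8 + K) (z(K) = (-8 + K)*(0 + K) = (-8 + K)*K = K*(-8 + K))
D(X) = -30*X (D(X) = (5*(-8 + 5))*(X + X) = (5*(-3))*(2*X) = -30*X)
D(G**3)**2 = (-30*(-4)**3)**2 = (-30*(-64))**2 = 1920**2 = 3686400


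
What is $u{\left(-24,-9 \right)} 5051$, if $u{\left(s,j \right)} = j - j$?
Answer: $0$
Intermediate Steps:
$u{\left(s,j \right)} = 0$
$u{\left(-24,-9 \right)} 5051 = 0 \cdot 5051 = 0$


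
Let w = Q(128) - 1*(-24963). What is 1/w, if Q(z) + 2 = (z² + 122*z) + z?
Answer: 1/57089 ≈ 1.7517e-5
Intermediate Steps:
Q(z) = -2 + z² + 123*z (Q(z) = -2 + ((z² + 122*z) + z) = -2 + (z² + 123*z) = -2 + z² + 123*z)
w = 57089 (w = (-2 + 128² + 123*128) - 1*(-24963) = (-2 + 16384 + 15744) + 24963 = 32126 + 24963 = 57089)
1/w = 1/57089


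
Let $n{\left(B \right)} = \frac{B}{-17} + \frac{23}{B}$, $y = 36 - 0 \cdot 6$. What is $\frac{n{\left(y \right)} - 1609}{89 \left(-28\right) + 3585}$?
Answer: $- \frac{985613}{668916} \approx -1.4734$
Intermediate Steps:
$y = 36$ ($y = 36 - 0 = 36 + 0 = 36$)
$n{\left(B \right)} = \frac{23}{B} - \frac{B}{17}$ ($n{\left(B \right)} = B \left(- \frac{1}{17}\right) + \frac{23}{B} = - \frac{B}{17} + \frac{23}{B} = \frac{23}{B} - \frac{B}{17}$)
$\frac{n{\left(y \right)} - 1609}{89 \left(-28\right) + 3585} = \frac{\left(\frac{23}{36} - \frac{36}{17}\right) - 1609}{89 \left(-28\right) + 3585} = \frac{\left(23 \cdot \frac{1}{36} - \frac{36}{17}\right) - 1609}{-2492 + 3585} = \frac{\left(\frac{23}{36} - \frac{36}{17}\right) - 1609}{1093} = \left(- \frac{905}{612} - 1609\right) \frac{1}{1093} = \left(- \frac{985613}{612}\right) \frac{1}{1093} = - \frac{985613}{668916}$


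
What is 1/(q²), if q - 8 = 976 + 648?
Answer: 1/2663424 ≈ 3.7546e-7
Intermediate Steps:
q = 1632 (q = 8 + (976 + 648) = 8 + 1624 = 1632)
1/(q²) = 1/(1632²) = 1/2663424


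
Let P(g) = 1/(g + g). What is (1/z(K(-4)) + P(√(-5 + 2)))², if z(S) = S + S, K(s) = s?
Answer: -13/192 + I*√3/24 ≈ -0.067708 + 0.072169*I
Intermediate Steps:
z(S) = 2*S
P(g) = 1/(2*g)
(1/z(K(-4)) + P(√(-5 + 2)))² = (1/(2*(-4)) + 1/(2*(√(-5 + 2))))² = (1/(-8) + 1/(2*(√(-3))))² = (-⅛ + 1/(2*((I*√3))))² = (-⅛ + (-I*√3/3)/2)² = (-⅛ - I*√3/6)²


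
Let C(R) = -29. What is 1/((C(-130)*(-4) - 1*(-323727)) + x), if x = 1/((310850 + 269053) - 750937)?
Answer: 171034/55388163661 ≈ 3.0879e-6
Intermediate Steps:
x = -1/171034 (x = 1/(579903 - 750937) = 1/(-171034) = -1/171034 ≈ -5.8468e-6)
1/((C(-130)*(-4) - 1*(-323727)) + x) = 1/((-29*(-4) - 1*(-323727)) - 1/171034) = 1/((116 + 323727) - 1/171034) = 1/(323843 - 1/171034) = 1/(55388163661/171034) = 171034/55388163661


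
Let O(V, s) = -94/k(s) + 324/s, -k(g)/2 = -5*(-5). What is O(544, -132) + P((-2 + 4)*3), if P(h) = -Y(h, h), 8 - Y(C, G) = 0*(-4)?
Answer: -2358/275 ≈ -8.5745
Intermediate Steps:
k(g) = -50 (k(g) = -(-10)*(-5) = -2*25 = -50)
Y(C, G) = 8 (Y(C, G) = 8 - 0*(-4) = 8 - 1*0 = 8 + 0 = 8)
O(V, s) = 47/25 + 324/s (O(V, s) = -94/(-50) + 324/s = -94*(-1/50) + 324/s = 47/25 + 324/s)
P(h) = -8 (P(h) = -1*8 = -8)
O(544, -132) + P((-2 + 4)*3) = (47/25 + 324/(-132)) - 8 = (47/25 + 324*(-1/132)) - 8 = (47/25 - 27/11) - 8 = -158/275 - 8 = -2358/275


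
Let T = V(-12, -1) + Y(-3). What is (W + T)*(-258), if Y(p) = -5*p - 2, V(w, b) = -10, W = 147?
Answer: -38700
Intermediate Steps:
Y(p) = -2 - 5*p
T = 3 (T = -10 + (-2 - 5*(-3)) = -10 + (-2 + 15) = -10 + 13 = 3)
(W + T)*(-258) = (147 + 3)*(-258) = 150*(-258) = -38700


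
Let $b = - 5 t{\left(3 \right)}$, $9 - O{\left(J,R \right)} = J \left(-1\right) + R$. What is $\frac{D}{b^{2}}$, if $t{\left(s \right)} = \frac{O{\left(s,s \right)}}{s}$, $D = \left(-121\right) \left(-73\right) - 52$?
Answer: $\frac{2927}{75} \approx 39.027$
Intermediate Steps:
$O{\left(J,R \right)} = 9 + J - R$ ($O{\left(J,R \right)} = 9 - \left(J \left(-1\right) + R\right) = 9 - \left(- J + R\right) = 9 - \left(R - J\right) = 9 + \left(J - R\right) = 9 + J - R$)
$D = 8781$ ($D = 8833 - 52 = 8781$)
$t{\left(s \right)} = \frac{9}{s}$ ($t{\left(s \right)} = \frac{9 + s - s}{s} = \frac{9}{s}$)
$b = -15$ ($b = - 5 \cdot \frac{9}{3} = - 5 \cdot 9 \cdot \frac{1}{3} = \left(-5\right) 3 = -15$)
$\frac{D}{b^{2}} = \frac{8781}{\left(-15\right)^{2}} = \frac{8781}{225} = 8781 \cdot \frac{1}{225} = \frac{2927}{75}$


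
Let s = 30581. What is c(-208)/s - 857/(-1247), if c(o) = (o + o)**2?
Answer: 242008749/38134507 ≈ 6.3462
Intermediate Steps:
c(o) = 4*o**2 (c(o) = (2*o)**2 = 4*o**2)
c(-208)/s - 857/(-1247) = (4*(-208)**2)/30581 - 857/(-1247) = (4*43264)*(1/30581) - 857*(-1/1247) = 173056*(1/30581) + 857/1247 = 173056/30581 + 857/1247 = 242008749/38134507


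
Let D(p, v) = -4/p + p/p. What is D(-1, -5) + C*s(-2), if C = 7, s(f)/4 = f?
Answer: -51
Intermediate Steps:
D(p, v) = 1 - 4/p (D(p, v) = -4/p + 1 = 1 - 4/p)
s(f) = 4*f
D(-1, -5) + C*s(-2) = (-4 - 1)/(-1) + 7*(4*(-2)) = -1*(-5) + 7*(-8) = 5 - 56 = -51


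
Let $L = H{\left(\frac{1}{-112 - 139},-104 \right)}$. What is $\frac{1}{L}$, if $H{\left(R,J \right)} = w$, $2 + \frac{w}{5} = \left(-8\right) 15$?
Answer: $- \frac{1}{610} \approx -0.0016393$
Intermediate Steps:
$w = -610$ ($w = -10 + 5 \left(\left(-8\right) 15\right) = -10 + 5 \left(-120\right) = -10 - 600 = -610$)
$H{\left(R,J \right)} = -610$
$L = -610$
$\frac{1}{L} = \frac{1}{-610} = - \frac{1}{610}$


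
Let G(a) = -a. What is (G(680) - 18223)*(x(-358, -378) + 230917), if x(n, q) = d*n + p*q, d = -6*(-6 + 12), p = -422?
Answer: -7623976863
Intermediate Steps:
d = -36 (d = -6*6 = -36)
x(n, q) = -422*q - 36*n (x(n, q) = -36*n - 422*q = -422*q - 36*n)
(G(680) - 18223)*(x(-358, -378) + 230917) = (-1*680 - 18223)*((-422*(-378) - 36*(-358)) + 230917) = (-680 - 18223)*((159516 + 12888) + 230917) = -18903*(172404 + 230917) = -18903*403321 = -7623976863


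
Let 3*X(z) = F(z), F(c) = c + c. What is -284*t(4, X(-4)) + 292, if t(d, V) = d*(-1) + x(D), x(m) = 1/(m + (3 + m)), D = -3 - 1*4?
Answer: 15992/11 ≈ 1453.8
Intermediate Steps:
F(c) = 2*c
D = -7 (D = -3 - 4 = -7)
X(z) = 2*z/3 (X(z) = (2*z)/3 = 2*z/3)
x(m) = 1/(3 + 2*m)
t(d, V) = -1/11 - d (t(d, V) = d*(-1) + 1/(3 + 2*(-7)) = -d + 1/(3 - 14) = -d + 1/(-11) = -d - 1/11 = -1/11 - d)
-284*t(4, X(-4)) + 292 = -284*(-1/11 - 1*4) + 292 = -284*(-1/11 - 4) + 292 = -284*(-45/11) + 292 = 12780/11 + 292 = 15992/11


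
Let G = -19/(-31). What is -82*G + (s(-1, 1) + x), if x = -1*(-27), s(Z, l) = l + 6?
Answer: -504/31 ≈ -16.258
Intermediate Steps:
s(Z, l) = 6 + l
x = 27
G = 19/31 (G = -19*(-1/31) = 19/31 ≈ 0.61290)
-82*G + (s(-1, 1) + x) = -82*19/31 + ((6 + 1) + 27) = -1558/31 + (7 + 27) = -1558/31 + 34 = -504/31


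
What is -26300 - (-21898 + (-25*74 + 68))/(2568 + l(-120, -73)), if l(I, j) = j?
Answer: -13118964/499 ≈ -26291.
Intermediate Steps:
-26300 - (-21898 + (-25*74 + 68))/(2568 + l(-120, -73)) = -26300 - (-21898 + (-25*74 + 68))/(2568 - 73) = -26300 - (-21898 + (-1850 + 68))/2495 = -26300 - (-21898 - 1782)/2495 = -26300 - (-23680)/2495 = -26300 - 1*(-4736/499) = -26300 + 4736/499 = -13118964/499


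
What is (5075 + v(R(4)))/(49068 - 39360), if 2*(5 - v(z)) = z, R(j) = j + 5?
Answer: 10151/19416 ≈ 0.52282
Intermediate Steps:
R(j) = 5 + j
v(z) = 5 - z/2
(5075 + v(R(4)))/(49068 - 39360) = (5075 + (5 - (5 + 4)/2))/(49068 - 39360) = (5075 + (5 - 1/2*9))/9708 = (5075 + (5 - 9/2))*(1/9708) = (5075 + 1/2)*(1/9708) = (10151/2)*(1/9708) = 10151/19416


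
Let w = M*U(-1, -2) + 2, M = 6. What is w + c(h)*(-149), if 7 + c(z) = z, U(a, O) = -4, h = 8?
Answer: -171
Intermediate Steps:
w = -22 (w = 6*(-4) + 2 = -24 + 2 = -22)
c(z) = -7 + z
w + c(h)*(-149) = -22 + (-7 + 8)*(-149) = -22 + 1*(-149) = -22 - 149 = -171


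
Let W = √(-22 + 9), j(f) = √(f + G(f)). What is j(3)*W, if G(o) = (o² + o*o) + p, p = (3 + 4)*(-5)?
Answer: -√182 ≈ -13.491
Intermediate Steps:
p = -35 (p = 7*(-5) = -35)
G(o) = -35 + 2*o² (G(o) = (o² + o*o) - 35 = (o² + o²) - 35 = 2*o² - 35 = -35 + 2*o²)
j(f) = √(-35 + f + 2*f²) (j(f) = √(f + (-35 + 2*f²)) = √(-35 + f + 2*f²))
W = I*√13 (W = √(-13) = I*√13 ≈ 3.6056*I)
j(3)*W = √(-35 + 3 + 2*3²)*(I*√13) = √(-35 + 3 + 2*9)*(I*√13) = √(-35 + 3 + 18)*(I*√13) = √(-14)*(I*√13) = (I*√14)*(I*√13) = -√182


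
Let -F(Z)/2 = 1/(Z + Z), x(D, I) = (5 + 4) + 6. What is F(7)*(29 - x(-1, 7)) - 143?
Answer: -145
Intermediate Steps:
x(D, I) = 15 (x(D, I) = 9 + 6 = 15)
F(Z) = -1/Z (F(Z) = -2/(Z + Z) = -2*1/(2*Z) = -1/Z)
F(7)*(29 - x(-1, 7)) - 143 = (-1/7)*(29 - 1*15) - 143 = (-1*⅐)*(29 - 15) - 143 = -⅐*14 - 143 = -2 - 143 = -145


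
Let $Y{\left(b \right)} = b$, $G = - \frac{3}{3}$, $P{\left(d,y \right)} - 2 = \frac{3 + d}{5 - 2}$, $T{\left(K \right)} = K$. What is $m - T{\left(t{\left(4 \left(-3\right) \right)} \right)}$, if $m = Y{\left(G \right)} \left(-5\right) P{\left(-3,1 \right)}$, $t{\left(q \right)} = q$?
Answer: $22$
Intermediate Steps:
$P{\left(d,y \right)} = 3 + \frac{d}{3}$ ($P{\left(d,y \right)} = 2 + \frac{3 + d}{5 - 2} = 2 + \frac{3 + d}{3} = 2 + \left(3 + d\right) \frac{1}{3} = 2 + \left(1 + \frac{d}{3}\right) = 3 + \frac{d}{3}$)
$G = -1$ ($G = \left(-3\right) \frac{1}{3} = -1$)
$m = 10$ ($m = \left(-1\right) \left(-5\right) \left(3 + \frac{1}{3} \left(-3\right)\right) = 5 \left(3 - 1\right) = 5 \cdot 2 = 10$)
$m - T{\left(t{\left(4 \left(-3\right) \right)} \right)} = 10 - 4 \left(-3\right) = 10 - -12 = 10 + 12 = 22$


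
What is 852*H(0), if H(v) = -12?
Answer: -10224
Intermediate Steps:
852*H(0) = 852*(-12) = -10224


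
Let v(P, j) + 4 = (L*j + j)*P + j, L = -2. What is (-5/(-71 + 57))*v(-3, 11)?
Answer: 100/7 ≈ 14.286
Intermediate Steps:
v(P, j) = -4 + j - P*j (v(P, j) = -4 + ((-2*j + j)*P + j) = -4 + ((-j)*P + j) = -4 + (-P*j + j) = -4 + (j - P*j) = -4 + j - P*j)
(-5/(-71 + 57))*v(-3, 11) = (-5/(-71 + 57))*(-4 + 11 - 1*(-3)*11) = (-5/(-14))*(-4 + 11 + 33) = -5*(-1/14)*40 = (5/14)*40 = 100/7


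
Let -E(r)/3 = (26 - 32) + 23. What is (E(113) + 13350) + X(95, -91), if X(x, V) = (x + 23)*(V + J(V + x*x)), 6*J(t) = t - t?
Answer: 2561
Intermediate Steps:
E(r) = -51 (E(r) = -3*((26 - 32) + 23) = -3*(-6 + 23) = -3*17 = -51)
J(t) = 0 (J(t) = (t - t)/6 = (⅙)*0 = 0)
X(x, V) = V*(23 + x) (X(x, V) = (x + 23)*(V + 0) = (23 + x)*V = V*(23 + x))
(E(113) + 13350) + X(95, -91) = (-51 + 13350) - 91*(23 + 95) = 13299 - 91*118 = 13299 - 10738 = 2561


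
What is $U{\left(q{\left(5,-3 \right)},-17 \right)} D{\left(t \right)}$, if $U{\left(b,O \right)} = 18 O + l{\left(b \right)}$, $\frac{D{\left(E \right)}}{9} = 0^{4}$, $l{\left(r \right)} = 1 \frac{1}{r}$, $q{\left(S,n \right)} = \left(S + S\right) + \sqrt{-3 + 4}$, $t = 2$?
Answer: $0$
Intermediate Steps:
$q{\left(S,n \right)} = 1 + 2 S$ ($q{\left(S,n \right)} = 2 S + \sqrt{1} = 2 S + 1 = 1 + 2 S$)
$l{\left(r \right)} = \frac{1}{r}$
$D{\left(E \right)} = 0$ ($D{\left(E \right)} = 9 \cdot 0^{4} = 9 \cdot 0 = 0$)
$U{\left(b,O \right)} = \frac{1}{b} + 18 O$ ($U{\left(b,O \right)} = 18 O + \frac{1}{b} = \frac{1}{b} + 18 O$)
$U{\left(q{\left(5,-3 \right)},-17 \right)} D{\left(t \right)} = \left(\frac{1}{1 + 2 \cdot 5} + 18 \left(-17\right)\right) 0 = \left(\frac{1}{1 + 10} - 306\right) 0 = \left(\frac{1}{11} - 306\right) 0 = \left(- \frac{3365}{11}\right) 0 = 0$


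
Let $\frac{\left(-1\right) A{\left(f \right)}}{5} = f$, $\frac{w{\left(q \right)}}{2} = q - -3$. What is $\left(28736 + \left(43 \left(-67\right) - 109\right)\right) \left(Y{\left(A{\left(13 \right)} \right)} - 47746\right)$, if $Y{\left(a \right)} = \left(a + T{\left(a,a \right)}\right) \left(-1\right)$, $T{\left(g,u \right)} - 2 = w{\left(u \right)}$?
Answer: $-1224454014$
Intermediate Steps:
$w{\left(q \right)} = 6 + 2 q$ ($w{\left(q \right)} = 2 \left(q - -3\right) = 2 \left(q + 3\right) = 2 \left(3 + q\right) = 6 + 2 q$)
$T{\left(g,u \right)} = 8 + 2 u$ ($T{\left(g,u \right)} = 2 + \left(6 + 2 u\right) = 8 + 2 u$)
$A{\left(f \right)} = - 5 f$
$Y{\left(a \right)} = -8 - 3 a$ ($Y{\left(a \right)} = \left(a + \left(8 + 2 a\right)\right) \left(-1\right) = \left(8 + 3 a\right) \left(-1\right) = -8 - 3 a$)
$\left(28736 + \left(43 \left(-67\right) - 109\right)\right) \left(Y{\left(A{\left(13 \right)} \right)} - 47746\right) = \left(28736 + \left(43 \left(-67\right) - 109\right)\right) \left(\left(-8 - 3 \left(\left(-5\right) 13\right)\right) - 47746\right) = \left(28736 - 2990\right) \left(\left(-8 - -195\right) - 47746\right) = \left(28736 - 2990\right) \left(\left(-8 + 195\right) - 47746\right) = 25746 \left(187 - 47746\right) = 25746 \left(-47559\right) = -1224454014$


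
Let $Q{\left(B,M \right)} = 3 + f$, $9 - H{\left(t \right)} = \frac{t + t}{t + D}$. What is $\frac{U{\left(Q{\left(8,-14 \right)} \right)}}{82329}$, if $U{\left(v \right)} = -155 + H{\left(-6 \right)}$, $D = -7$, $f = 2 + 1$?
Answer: $- \frac{1910}{1070277} \approx -0.0017846$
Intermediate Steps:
$f = 3$
$H{\left(t \right)} = 9 - \frac{2 t}{-7 + t}$ ($H{\left(t \right)} = 9 - \frac{t + t}{t - 7} = 9 - \frac{2 t}{-7 + t}$)
$Q{\left(B,M \right)} = 6$ ($Q{\left(B,M \right)} = 3 + 3 = 6$)
$U{\left(v \right)} = - \frac{1910}{13}$ ($U{\left(v \right)} = -155 + \frac{7 \left(-9 - 6\right)}{-7 - 6} = -155 + 7 \frac{1}{-13} \left(-15\right) = -155 + 7 \left(- \frac{1}{13}\right) \left(-15\right) = -155 + \frac{105}{13} = - \frac{1910}{13}$)
$\frac{U{\left(Q{\left(8,-14 \right)} \right)}}{82329} = - \frac{1910}{13 \cdot 82329} = \left(- \frac{1910}{13}\right) \frac{1}{82329} = - \frac{1910}{1070277}$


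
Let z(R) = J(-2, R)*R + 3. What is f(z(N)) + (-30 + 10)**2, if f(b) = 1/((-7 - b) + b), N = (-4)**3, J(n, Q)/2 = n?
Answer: 2799/7 ≈ 399.86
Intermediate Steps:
J(n, Q) = 2*n
N = -64
z(R) = 3 - 4*R (z(R) = (2*(-2))*R + 3 = -4*R + 3 = 3 - 4*R)
f(b) = -1/7 (f(b) = 1/(-7) = -1/7)
f(z(N)) + (-30 + 10)**2 = -1/7 + (-30 + 10)**2 = -1/7 + (-20)**2 = -1/7 + 400 = 2799/7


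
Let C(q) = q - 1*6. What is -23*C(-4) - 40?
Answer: 190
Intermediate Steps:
C(q) = -6 + q (C(q) = q - 6 = -6 + q)
-23*C(-4) - 40 = -23*(-6 - 4) - 40 = -23*(-10) - 40 = 230 - 40 = 190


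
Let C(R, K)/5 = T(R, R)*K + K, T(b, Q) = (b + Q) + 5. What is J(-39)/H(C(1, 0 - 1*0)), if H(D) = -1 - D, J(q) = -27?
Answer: 27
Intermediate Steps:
T(b, Q) = 5 + Q + b (T(b, Q) = (Q + b) + 5 = 5 + Q + b)
C(R, K) = 5*K + 5*K*(5 + 2*R) (C(R, K) = 5*((5 + R + R)*K + K) = 5*((5 + 2*R)*K + K) = 5*(K*(5 + 2*R) + K) = 5*(K + K*(5 + 2*R)) = 5*K + 5*K*(5 + 2*R))
J(-39)/H(C(1, 0 - 1*0)) = -27/(-1 - 10*(0 - 1*0)*(3 + 1)) = -27/(-1 - 10*(0 + 0)*4) = -27/(-1 - 10*0*4) = -27/(-1 - 1*0) = -27/(-1 + 0) = -27/(-1) = -27*(-1) = 27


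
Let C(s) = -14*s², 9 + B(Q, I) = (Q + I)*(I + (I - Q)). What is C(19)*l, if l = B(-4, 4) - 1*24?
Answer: 166782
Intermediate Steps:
B(Q, I) = -9 + (I + Q)*(-Q + 2*I) (B(Q, I) = -9 + (Q + I)*(I + (I - Q)) = -9 + (I + Q)*(-Q + 2*I))
l = -33 (l = (-9 - 1*(-4)² + 2*4² + 4*(-4)) - 1*24 = (-9 - 1*16 + 2*16 - 16) - 24 = (-9 - 16 + 32 - 16) - 24 = -9 - 24 = -33)
C(19)*l = -14*19²*(-33) = -14*361*(-33) = -5054*(-33) = 166782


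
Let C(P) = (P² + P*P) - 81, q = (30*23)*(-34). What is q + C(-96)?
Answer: -5109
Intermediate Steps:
q = -23460 (q = 690*(-34) = -23460)
C(P) = -81 + 2*P² (C(P) = (P² + P²) - 81 = 2*P² - 81 = -81 + 2*P²)
q + C(-96) = -23460 + (-81 + 2*(-96)²) = -23460 + (-81 + 2*9216) = -23460 + (-81 + 18432) = -23460 + 18351 = -5109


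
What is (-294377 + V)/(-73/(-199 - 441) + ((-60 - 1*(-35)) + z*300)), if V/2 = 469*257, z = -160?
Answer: 34119040/30735927 ≈ 1.1101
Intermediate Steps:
V = 241066 (V = 2*(469*257) = 2*120533 = 241066)
(-294377 + V)/(-73/(-199 - 441) + ((-60 - 1*(-35)) + z*300)) = (-294377 + 241066)/(-73/(-199 - 441) + ((-60 - 1*(-35)) - 160*300)) = -53311/(-73/(-640) + ((-60 + 35) - 48000)) = -53311/(-1/640*(-73) + (-25 - 48000)) = -53311/(73/640 - 48025) = -53311/(-30735927/640) = -53311*(-640/30735927) = 34119040/30735927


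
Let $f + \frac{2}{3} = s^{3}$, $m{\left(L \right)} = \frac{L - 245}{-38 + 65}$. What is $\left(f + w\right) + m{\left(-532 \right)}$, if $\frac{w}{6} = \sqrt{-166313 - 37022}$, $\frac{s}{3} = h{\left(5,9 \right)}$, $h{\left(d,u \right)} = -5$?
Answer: $- \frac{30640}{9} + 6 i \sqrt{203335} \approx -3404.4 + 2705.6 i$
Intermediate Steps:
$s = -15$ ($s = 3 \left(-5\right) = -15$)
$m{\left(L \right)} = - \frac{245}{27} + \frac{L}{27}$ ($m{\left(L \right)} = \frac{-245 + L}{27} = \left(-245 + L\right) \frac{1}{27} = - \frac{245}{27} + \frac{L}{27}$)
$f = - \frac{10127}{3}$ ($f = - \frac{2}{3} + \left(-15\right)^{3} = - \frac{2}{3} - 3375 = - \frac{10127}{3} \approx -3375.7$)
$w = 6 i \sqrt{203335}$ ($w = 6 \sqrt{-166313 - 37022} = 6 \sqrt{-203335} = 6 i \sqrt{203335} \approx 2705.6 i$)
$\left(f + w\right) + m{\left(-532 \right)} = \left(- \frac{10127}{3} + 6 i \sqrt{203335}\right) + \left(- \frac{245}{27} + \frac{1}{27} \left(-532\right)\right) = \left(- \frac{10127}{3} + 6 i \sqrt{203335}\right) - \frac{259}{9} = - \frac{30640}{9} + 6 i \sqrt{203335}$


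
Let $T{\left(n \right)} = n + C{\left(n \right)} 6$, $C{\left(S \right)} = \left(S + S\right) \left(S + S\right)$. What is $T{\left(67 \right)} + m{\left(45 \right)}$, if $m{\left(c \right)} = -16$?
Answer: $107787$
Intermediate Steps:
$C{\left(S \right)} = 4 S^{2}$ ($C{\left(S \right)} = 2 S 2 S = 4 S^{2}$)
$T{\left(n \right)} = n + 24 n^{2}$ ($T{\left(n \right)} = n + 4 n^{2} \cdot 6 = n + 24 n^{2}$)
$T{\left(67 \right)} + m{\left(45 \right)} = 67 \left(1 + 24 \cdot 67\right) - 16 = 67 \left(1 + 1608\right) - 16 = 67 \cdot 1609 - 16 = 107803 - 16 = 107787$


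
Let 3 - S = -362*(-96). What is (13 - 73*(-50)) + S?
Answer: -31086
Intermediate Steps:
S = -34749 (S = 3 - (-362)*(-96) = 3 - 1*34752 = 3 - 34752 = -34749)
(13 - 73*(-50)) + S = (13 - 73*(-50)) - 34749 = (13 + 3650) - 34749 = 3663 - 34749 = -31086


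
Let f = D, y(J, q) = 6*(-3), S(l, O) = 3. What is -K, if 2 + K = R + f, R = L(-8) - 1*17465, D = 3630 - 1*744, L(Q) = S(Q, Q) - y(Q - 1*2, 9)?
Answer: 14560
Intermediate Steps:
y(J, q) = -18
L(Q) = 21 (L(Q) = 3 - 1*(-18) = 3 + 18 = 21)
D = 2886 (D = 3630 - 744 = 2886)
f = 2886
R = -17444 (R = 21 - 1*17465 = 21 - 17465 = -17444)
K = -14560 (K = -2 + (-17444 + 2886) = -2 - 14558 = -14560)
-K = -1*(-14560) = 14560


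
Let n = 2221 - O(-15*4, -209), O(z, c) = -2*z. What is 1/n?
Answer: 1/2101 ≈ 0.00047596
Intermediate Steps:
n = 2101 (n = 2221 - (-2)*(-15*4) = 2221 - (-2)*(-60) = 2221 - 1*120 = 2221 - 120 = 2101)
1/n = 1/2101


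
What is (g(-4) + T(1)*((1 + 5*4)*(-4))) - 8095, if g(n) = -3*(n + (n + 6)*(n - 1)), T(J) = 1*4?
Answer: -8389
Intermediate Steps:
T(J) = 4
g(n) = -3*n - 3*(-1 + n)*(6 + n) (g(n) = -3*(n + (6 + n)*(-1 + n)) = -3*(n + (-1 + n)*(6 + n)) = -3*n - 3*(-1 + n)*(6 + n))
(g(-4) + T(1)*((1 + 5*4)*(-4))) - 8095 = ((18 - 18*(-4) - 3*(-4)²) + 4*((1 + 5*4)*(-4))) - 8095 = ((18 + 72 - 3*16) + 4*((1 + 20)*(-4))) - 8095 = ((18 + 72 - 48) + 4*(21*(-4))) - 8095 = (42 + 4*(-84)) - 8095 = (42 - 336) - 8095 = -294 - 8095 = -8389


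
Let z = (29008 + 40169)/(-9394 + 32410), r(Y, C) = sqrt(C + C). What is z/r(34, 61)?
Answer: 23059*sqrt(122)/935984 ≈ 0.27211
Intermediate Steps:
r(Y, C) = sqrt(2)*sqrt(C) (r(Y, C) = sqrt(2*C) = sqrt(2)*sqrt(C))
z = 23059/7672 (z = 69177/23016 = 69177*(1/23016) = 23059/7672 ≈ 3.0056)
z/r(34, 61) = 23059/(7672*((sqrt(2)*sqrt(61)))) = 23059/(7672*(sqrt(122))) = 23059*(sqrt(122)/122)/7672 = 23059*sqrt(122)/935984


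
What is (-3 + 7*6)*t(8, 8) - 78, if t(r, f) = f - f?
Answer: -78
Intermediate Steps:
t(r, f) = 0
(-3 + 7*6)*t(8, 8) - 78 = (-3 + 7*6)*0 - 78 = (-3 + 42)*0 - 78 = 39*0 - 78 = 0 - 78 = -78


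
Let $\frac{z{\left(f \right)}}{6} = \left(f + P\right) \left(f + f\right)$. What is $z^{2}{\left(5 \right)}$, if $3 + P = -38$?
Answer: $4665600$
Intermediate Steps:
$P = -41$ ($P = -3 - 38 = -41$)
$z{\left(f \right)} = 12 f \left(-41 + f\right)$ ($z{\left(f \right)} = 6 \left(f - 41\right) \left(f + f\right) = 6 \left(-41 + f\right) 2 f = 6 \cdot 2 f \left(-41 + f\right) = 12 f \left(-41 + f\right)$)
$z^{2}{\left(5 \right)} = \left(12 \cdot 5 \left(-41 + 5\right)\right)^{2} = \left(12 \cdot 5 \left(-36\right)\right)^{2} = \left(-2160\right)^{2} = 4665600$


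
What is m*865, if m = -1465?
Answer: -1267225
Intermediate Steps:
m*865 = -1465*865 = -1267225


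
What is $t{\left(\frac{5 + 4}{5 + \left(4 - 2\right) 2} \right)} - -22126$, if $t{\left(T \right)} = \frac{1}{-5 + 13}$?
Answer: $\frac{177009}{8} \approx 22126.0$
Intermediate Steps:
$t{\left(T \right)} = \frac{1}{8}$
$t{\left(\frac{5 + 4}{5 + \left(4 - 2\right) 2} \right)} - -22126 = \frac{1}{8} - -22126 = \frac{1}{8} + 22126 = \frac{177009}{8}$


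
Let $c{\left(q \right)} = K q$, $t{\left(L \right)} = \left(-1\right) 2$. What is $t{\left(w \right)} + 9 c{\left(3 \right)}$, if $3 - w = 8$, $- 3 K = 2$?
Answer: $-20$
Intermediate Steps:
$K = - \frac{2}{3}$ ($K = \left(- \frac{1}{3}\right) 2 = - \frac{2}{3} \approx -0.66667$)
$w = -5$ ($w = 3 - 8 = -5$)
$t{\left(L \right)} = -2$
$c{\left(q \right)} = - \frac{2 q}{3}$
$t{\left(w \right)} + 9 c{\left(3 \right)} = -2 + 9 \left(\left(- \frac{2}{3}\right) 3\right) = -2 + 9 \left(-2\right) = -2 - 18 = -20$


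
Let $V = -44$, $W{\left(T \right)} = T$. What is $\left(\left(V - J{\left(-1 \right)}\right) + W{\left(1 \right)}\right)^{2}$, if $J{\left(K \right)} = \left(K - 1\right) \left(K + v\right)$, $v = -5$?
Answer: $3025$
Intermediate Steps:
$J{\left(K \right)} = \left(-1 + K\right) \left(-5 + K\right)$ ($J{\left(K \right)} = \left(K - 1\right) \left(K - 5\right) = \left(-1 + K\right) \left(-5 + K\right)$)
$\left(\left(V - J{\left(-1 \right)}\right) + W{\left(1 \right)}\right)^{2} = \left(\left(-44 - \left(5 + \left(-1\right)^{2} - -6\right)\right) + 1\right)^{2} = \left(\left(-44 - \left(5 + 1 + 6\right)\right) + 1\right)^{2} = \left(\left(-44 - 12\right) + 1\right)^{2} = \left(-56 + 1\right)^{2} = \left(-55\right)^{2} = 3025$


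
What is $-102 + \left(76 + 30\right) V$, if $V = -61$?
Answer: $-6568$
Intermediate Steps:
$-102 + \left(76 + 30\right) V = -102 + \left(76 + 30\right) \left(-61\right) = -102 + 106 \left(-61\right) = -102 - 6466 = -6568$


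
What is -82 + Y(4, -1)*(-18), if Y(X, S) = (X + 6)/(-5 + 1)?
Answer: -37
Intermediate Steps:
Y(X, S) = -3/2 - X/4 (Y(X, S) = (6 + X)/(-4) = (6 + X)*(-1/4) = -3/2 - X/4)
-82 + Y(4, -1)*(-18) = -82 + (-3/2 - 1/4*4)*(-18) = -82 + (-3/2 - 1)*(-18) = -82 - 5/2*(-18) = -82 + 45 = -37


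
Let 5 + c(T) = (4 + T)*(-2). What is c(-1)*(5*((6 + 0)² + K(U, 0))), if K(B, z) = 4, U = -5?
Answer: -2200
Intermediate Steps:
c(T) = -13 - 2*T (c(T) = -5 + (4 + T)*(-2) = -5 + (-8 - 2*T) = -13 - 2*T)
c(-1)*(5*((6 + 0)² + K(U, 0))) = (-13 - 2*(-1))*(5*((6 + 0)² + 4)) = (-13 + 2)*(5*(6² + 4)) = -55*(36 + 4) = -55*40 = -11*200 = -2200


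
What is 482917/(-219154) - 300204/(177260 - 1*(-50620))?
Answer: -1221097454/346811205 ≈ -3.5209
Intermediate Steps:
482917/(-219154) - 300204/(177260 - 1*(-50620)) = 482917*(-1/219154) - 300204/(177260 + 50620) = -482917/219154 - 300204/227880 = -482917/219154 - 300204*1/227880 = -482917/219154 - 8339/6330 = -1221097454/346811205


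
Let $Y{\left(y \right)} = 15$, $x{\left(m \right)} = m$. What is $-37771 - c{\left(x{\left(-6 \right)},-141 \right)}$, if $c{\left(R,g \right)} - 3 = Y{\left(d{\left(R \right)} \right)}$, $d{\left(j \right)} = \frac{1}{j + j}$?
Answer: $-37789$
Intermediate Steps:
$d{\left(j \right)} = \frac{1}{2 j}$
$c{\left(R,g \right)} = 18$ ($c{\left(R,g \right)} = 3 + 15 = 18$)
$-37771 - c{\left(x{\left(-6 \right)},-141 \right)} = -37771 - 18 = -37789$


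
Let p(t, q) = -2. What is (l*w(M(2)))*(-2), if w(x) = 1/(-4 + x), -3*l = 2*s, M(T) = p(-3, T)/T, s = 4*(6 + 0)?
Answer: -32/5 ≈ -6.4000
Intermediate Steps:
s = 24 (s = 4*6 = 24)
M(T) = -2/T
l = -16 (l = -2*24/3 = -⅓*48 = -16)
(l*w(M(2)))*(-2) = -16/(-4 - 2/2)*(-2) = -16/(-4 - 2*½)*(-2) = -16/(-4 - 1)*(-2) = -16/(-5)*(-2) = -16*(-⅕)*(-2) = (16/5)*(-2) = -32/5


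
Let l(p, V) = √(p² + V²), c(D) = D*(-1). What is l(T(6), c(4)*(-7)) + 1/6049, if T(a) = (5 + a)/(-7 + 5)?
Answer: 1/6049 + √3257/2 ≈ 28.535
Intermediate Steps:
c(D) = -D
T(a) = -5/2 - a/2 (T(a) = (5 + a)/(-2) = (5 + a)*(-½) = -5/2 - a/2)
l(p, V) = √(V² + p²)
l(T(6), c(4)*(-7)) + 1/6049 = √((-1*4*(-7))² + (-5/2 - ½*6)²) + 1/6049 = √((-4*(-7))² + (-5/2 - 3)²) + 1/6049 = √(28² + (-11/2)²) + 1/6049 = √(784 + 121/4) + 1/6049 = √(3257/4) + 1/6049 = √3257/2 + 1/6049 = 1/6049 + √3257/2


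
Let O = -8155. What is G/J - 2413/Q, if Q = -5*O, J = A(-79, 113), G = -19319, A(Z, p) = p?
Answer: -788004894/4607575 ≈ -171.02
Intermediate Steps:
J = 113
Q = 40775 (Q = -5*(-8155) = 40775)
G/J - 2413/Q = -19319/113 - 2413/40775 = -788004894/4607575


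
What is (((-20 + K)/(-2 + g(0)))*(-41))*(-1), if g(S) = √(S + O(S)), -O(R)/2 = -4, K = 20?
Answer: 0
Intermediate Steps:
O(R) = 8 (O(R) = -2*(-4) = 8)
g(S) = √(8 + S) (g(S) = √(S + 8) = √(8 + S))
(((-20 + K)/(-2 + g(0)))*(-41))*(-1) = (((-20 + 20)/(-2 + √(8 + 0)))*(-41))*(-1) = ((0/(-2 + √8))*(-41))*(-1) = ((0/(-2 + 2*√2))*(-41))*(-1) = (0*(-41))*(-1) = 0*(-1) = 0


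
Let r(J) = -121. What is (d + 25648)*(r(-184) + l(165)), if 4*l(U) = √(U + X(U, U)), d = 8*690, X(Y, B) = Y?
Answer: -3771328 + 7792*√330 ≈ -3.6298e+6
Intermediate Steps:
d = 5520
l(U) = √2*√U/4 (l(U) = √(U + U)/4 = √(2*U)/4 = (√2*√U)/4 = √2*√U/4)
(d + 25648)*(r(-184) + l(165)) = (5520 + 25648)*(-121 + √2*√165/4) = 31168*(-121 + √330/4) = -3771328 + 7792*√330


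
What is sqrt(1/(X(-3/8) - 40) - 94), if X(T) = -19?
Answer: 43*I*sqrt(177)/59 ≈ 9.6962*I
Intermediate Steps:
sqrt(1/(X(-3/8) - 40) - 94) = sqrt(1/(-19 - 40) - 94) = sqrt(1/(-59) - 94) = sqrt(-1/59 - 94) = sqrt(-5547/59) = 43*I*sqrt(177)/59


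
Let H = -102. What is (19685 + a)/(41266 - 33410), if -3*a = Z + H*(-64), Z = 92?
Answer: 52435/23568 ≈ 2.2248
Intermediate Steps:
a = -6620/3 (a = -(92 - 102*(-64))/3 = -(92 + 6528)/3 = -1/3*6620 = -6620/3 ≈ -2206.7)
(19685 + a)/(41266 - 33410) = (19685 - 6620/3)/(41266 - 33410) = (52435/3)/7856 = (52435/3)*(1/7856) = 52435/23568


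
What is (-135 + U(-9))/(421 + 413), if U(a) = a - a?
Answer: -45/278 ≈ -0.16187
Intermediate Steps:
U(a) = 0
(-135 + U(-9))/(421 + 413) = (-135 + 0)/(421 + 413) = -135/834 = -135*1/834 = -45/278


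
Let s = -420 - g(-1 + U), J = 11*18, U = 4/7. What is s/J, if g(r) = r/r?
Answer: -421/198 ≈ -2.1263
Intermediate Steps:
U = 4/7 (U = 4*(1/7) = 4/7 ≈ 0.57143)
g(r) = 1
J = 198
s = -421 (s = -420 - 1*1 = -420 - 1 = -421)
s/J = -421/198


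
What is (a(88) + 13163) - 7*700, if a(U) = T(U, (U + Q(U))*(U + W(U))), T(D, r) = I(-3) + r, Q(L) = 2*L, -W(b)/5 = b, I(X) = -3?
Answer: -84668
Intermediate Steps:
W(b) = -5*b
T(D, r) = -3 + r
a(U) = -3 - 12*U² (a(U) = -3 + (U + 2*U)*(U - 5*U) = -3 + (3*U)*(-4*U) = -3 - 12*U²)
(a(88) + 13163) - 7*700 = ((-3 - 12*88²) + 13163) - 7*700 = ((-3 - 12*7744) + 13163) - 4900 = ((-3 - 92928) + 13163) - 4900 = (-92931 + 13163) - 4900 = -79768 - 4900 = -84668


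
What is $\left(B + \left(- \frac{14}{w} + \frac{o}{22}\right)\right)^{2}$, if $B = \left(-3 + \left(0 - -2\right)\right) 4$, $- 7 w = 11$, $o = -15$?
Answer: $\frac{8649}{484} \approx 17.87$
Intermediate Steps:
$w = - \frac{11}{7}$ ($w = \left(- \frac{1}{7}\right) 11 = - \frac{11}{7} \approx -1.5714$)
$B = -4$ ($B = \left(-3 + \left(0 + 2\right)\right) 4 = \left(-3 + 2\right) 4 = \left(-1\right) 4 = -4$)
$\left(B + \left(- \frac{14}{w} + \frac{o}{22}\right)\right)^{2} = \left(-4 - \left(- \frac{98}{11} + \frac{15}{22}\right)\right)^{2} = \left(-4 - - \frac{181}{22}\right)^{2} = \left(-4 + \left(\frac{98}{11} - \frac{15}{22}\right)\right)^{2} = \left(-4 + \frac{181}{22}\right)^{2} = \left(\frac{93}{22}\right)^{2} = \frac{8649}{484}$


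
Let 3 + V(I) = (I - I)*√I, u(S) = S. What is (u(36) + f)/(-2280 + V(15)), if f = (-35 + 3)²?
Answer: -1060/2283 ≈ -0.46430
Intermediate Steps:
f = 1024 (f = (-32)² = 1024)
V(I) = -3 (V(I) = -3 + (I - I)*√I = -3 + 0*√I = -3 + 0 = -3)
(u(36) + f)/(-2280 + V(15)) = (36 + 1024)/(-2280 - 3) = 1060/(-2283) = 1060*(-1/2283) = -1060/2283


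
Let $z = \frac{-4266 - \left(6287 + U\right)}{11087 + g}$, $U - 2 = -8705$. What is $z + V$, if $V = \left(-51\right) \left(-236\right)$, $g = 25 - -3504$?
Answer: $\frac{87958163}{7308} \approx 12036.0$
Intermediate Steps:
$U = -8703$ ($U = 2 - 8705 = -8703$)
$g = 3529$ ($g = 25 + 3504 = 3529$)
$V = 12036$
$z = - \frac{925}{7308}$ ($z = \frac{-4266 - -2416}{11087 + 3529} = \frac{-4266 + \left(-6287 + 8703\right)}{14616} = \left(-4266 + 2416\right) \frac{1}{14616} = \left(-1850\right) \frac{1}{14616} = - \frac{925}{7308} \approx -0.12657$)
$z + V = - \frac{925}{7308} + 12036 = \frac{87958163}{7308}$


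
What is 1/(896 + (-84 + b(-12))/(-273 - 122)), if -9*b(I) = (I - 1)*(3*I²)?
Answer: 79/70676 ≈ 0.0011178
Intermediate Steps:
b(I) = -I²*(-1 + I)/3 (b(I) = -(I - 1)*3*I²/9 = -(-1 + I)*3*I²/9 = -I²*(-1 + I)/3)
1/(896 + (-84 + b(-12))/(-273 - 122)) = 1/(896 + (-84 + (⅓)*(-12)²*(1 - 1*(-12)))/(-273 - 122)) = 1/(896 + (-84 + (⅓)*144*(1 + 12))/(-395)) = 1/(896 + (-84 + (⅓)*144*13)*(-1/395)) = 1/(896 + (-84 + 624)*(-1/395)) = 1/(896 + 540*(-1/395)) = 1/(896 - 108/79) = 1/(70676/79) = 79/70676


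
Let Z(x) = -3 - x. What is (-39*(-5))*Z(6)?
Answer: -1755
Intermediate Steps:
(-39*(-5))*Z(6) = (-39*(-5))*(-3 - 1*6) = 195*(-3 - 6) = 195*(-9) = -1755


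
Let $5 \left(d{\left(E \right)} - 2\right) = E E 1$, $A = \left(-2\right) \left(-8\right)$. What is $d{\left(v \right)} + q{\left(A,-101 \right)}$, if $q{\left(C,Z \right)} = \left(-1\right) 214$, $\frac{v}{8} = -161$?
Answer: $\frac{1657884}{5} \approx 3.3158 \cdot 10^{5}$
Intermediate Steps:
$v = -1288$ ($v = 8 \left(-161\right) = -1288$)
$A = 16$
$q{\left(C,Z \right)} = -214$
$d{\left(E \right)} = 2 + \frac{E^{2}}{5}$ ($d{\left(E \right)} = 2 + \frac{E E 1}{5} = 2 + \frac{E^{2} \cdot 1}{5} = 2 + \frac{E^{2}}{5}$)
$d{\left(v \right)} + q{\left(A,-101 \right)} = \left(2 + \frac{\left(-1288\right)^{2}}{5}\right) - 214 = \left(2 + \frac{1}{5} \cdot 1658944\right) - 214 = \left(2 + \frac{1658944}{5}\right) - 214 = \frac{1658954}{5} - 214 = \frac{1657884}{5}$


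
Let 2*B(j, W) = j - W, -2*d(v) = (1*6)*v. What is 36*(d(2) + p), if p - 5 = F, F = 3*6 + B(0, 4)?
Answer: 540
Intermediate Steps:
d(v) = -3*v (d(v) = -1*6*v/2 = -3*v)
B(j, W) = j/2 - W/2 (B(j, W) = (j - W)/2 = j/2 - W/2)
F = 16 (F = 3*6 + ((½)*0 - ½*4) = 18 + (0 - 2) = 18 - 2 = 16)
p = 21 (p = 5 + 16 = 21)
36*(d(2) + p) = 36*(-3*2 + 21) = 36*(-6 + 21) = 36*15 = 540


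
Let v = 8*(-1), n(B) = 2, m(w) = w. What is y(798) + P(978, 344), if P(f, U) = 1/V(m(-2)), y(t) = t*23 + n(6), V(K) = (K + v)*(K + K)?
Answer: 734241/40 ≈ 18356.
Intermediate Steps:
v = -8
V(K) = 2*K*(-8 + K) (V(K) = (K - 8)*(K + K) = (-8 + K)*(2*K) = 2*K*(-8 + K))
y(t) = 2 + 23*t (y(t) = t*23 + 2 = 23*t + 2 = 2 + 23*t)
P(f, U) = 1/40 (P(f, U) = 1/(2*(-2)*(-8 - 2)) = 1/(2*(-2)*(-10)) = 1/40)
y(798) + P(978, 344) = (2 + 23*798) + 1/40 = (2 + 18354) + 1/40 = 18356 + 1/40 = 734241/40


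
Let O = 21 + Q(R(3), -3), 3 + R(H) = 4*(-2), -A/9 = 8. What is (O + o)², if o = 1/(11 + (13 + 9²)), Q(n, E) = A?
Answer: 28665316/11025 ≈ 2600.0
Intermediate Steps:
A = -72 (A = -9*8 = -72)
R(H) = -11 (R(H) = -3 + 4*(-2) = -3 - 8 = -11)
Q(n, E) = -72
o = 1/105 (o = 1/(11 + (13 + 81)) = 1/(11 + 94) = 1/105 ≈ 0.0095238)
O = -51 (O = 21 - 72 = -51)
(O + o)² = (-51 + 1/105)² = (-5354/105)² = 28665316/11025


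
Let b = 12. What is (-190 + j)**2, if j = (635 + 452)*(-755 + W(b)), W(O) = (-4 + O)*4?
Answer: 617939060281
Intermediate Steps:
W(O) = -16 + 4*O
j = -785901 (j = (635 + 452)*(-755 + (-16 + 4*12)) = 1087*(-755 + (-16 + 48)) = 1087*(-755 + 32) = 1087*(-723) = -785901)
(-190 + j)**2 = (-190 - 785901)**2 = (-786091)**2 = 617939060281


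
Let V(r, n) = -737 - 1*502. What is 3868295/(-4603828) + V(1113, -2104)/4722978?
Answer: -3045929387567/3623963059964 ≈ -0.84050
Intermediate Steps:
V(r, n) = -1239 (V(r, n) = -737 - 502 = -1239)
3868295/(-4603828) + V(1113, -2104)/4722978 = 3868295/(-4603828) - 1239/4722978 = 3868295*(-1/4603828) - 1239*1/4722978 = -3868295/4603828 - 413/1574326 = -3045929387567/3623963059964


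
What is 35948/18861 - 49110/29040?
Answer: 3922207/18257448 ≈ 0.21483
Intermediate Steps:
35948/18861 - 49110/29040 = 35948*(1/18861) - 49110*1/29040 = 35948/18861 - 1637/968 = 3922207/18257448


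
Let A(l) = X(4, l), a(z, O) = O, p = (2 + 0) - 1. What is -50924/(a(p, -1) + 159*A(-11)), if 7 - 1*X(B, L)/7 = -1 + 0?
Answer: -1756/307 ≈ -5.7199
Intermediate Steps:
X(B, L) = 56 (X(B, L) = 49 - 7*(-1 + 0) = 49 - 7*(-1) = 49 + 7 = 56)
p = 1 (p = 2 - 1 = 1)
A(l) = 56
-50924/(a(p, -1) + 159*A(-11)) = -50924/(-1 + 159*56) = -50924/(-1 + 8904) = -50924/8903 = -50924*1/8903 = -1756/307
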